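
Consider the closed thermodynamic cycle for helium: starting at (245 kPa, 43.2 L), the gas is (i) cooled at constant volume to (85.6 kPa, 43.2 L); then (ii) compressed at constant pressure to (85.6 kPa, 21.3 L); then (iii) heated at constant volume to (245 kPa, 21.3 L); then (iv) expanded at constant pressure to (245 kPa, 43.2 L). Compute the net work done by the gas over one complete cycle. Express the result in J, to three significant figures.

Constant-volume legs do no work.
W(ii) = (85.6)(21.3 − 43.2) = -1875 J; W(iv) = (245)(43.2 − 21.3) = 5366 J.
W_net = -1875 + 5366 = 3491 J (the clockwise enclosed area).

W_net ≈ 3490 J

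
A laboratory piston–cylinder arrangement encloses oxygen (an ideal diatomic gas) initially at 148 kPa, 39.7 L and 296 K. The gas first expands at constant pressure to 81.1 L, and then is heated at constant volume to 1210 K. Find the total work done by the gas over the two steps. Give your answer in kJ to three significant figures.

Step 1 (isobaric): W = PΔV = (148 kPa)(81.1 − 39.7 L) = 6127 J.
Step 2 (isochoric): W = 0 (constant volume).
W_total = 6127 + 0 = 6127 J.

W_total ≈ 6.13 kJ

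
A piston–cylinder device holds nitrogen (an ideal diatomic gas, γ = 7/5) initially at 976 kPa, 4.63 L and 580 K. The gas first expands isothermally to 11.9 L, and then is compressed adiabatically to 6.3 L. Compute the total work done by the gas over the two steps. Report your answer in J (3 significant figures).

W_total ≈ 993 J

Step 1 (isothermal): W = P₁V₁ ln(V₂/V₁) = (4519) ln(11.9/4.63) = 4266 J.
After step 1: P = 379.7 kPa, V = 11.9 L, T = 580 K.
Step 2 (adiabatic): W = (P₁V₁ − P₂V₂)/(γ−1) = (4519 − 5828)/0.4 = -3273 J.
W_total = 4266 − 3273 = 993.1 J.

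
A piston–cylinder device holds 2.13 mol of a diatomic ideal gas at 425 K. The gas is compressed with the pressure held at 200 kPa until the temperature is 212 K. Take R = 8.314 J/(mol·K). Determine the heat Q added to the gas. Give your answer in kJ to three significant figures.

Q ≈ -13.2 kJ

Isobaric: W = nRΔT = (2.13)(8.314)(-213) = -3772 J.
ΔU = nCᵥΔT with Cᵥ = 5R/2: ΔU = (2.13)(20.79)(-213) = -9430 J.
Q = ΔU + W = -9430 − 3772 = -13202 J.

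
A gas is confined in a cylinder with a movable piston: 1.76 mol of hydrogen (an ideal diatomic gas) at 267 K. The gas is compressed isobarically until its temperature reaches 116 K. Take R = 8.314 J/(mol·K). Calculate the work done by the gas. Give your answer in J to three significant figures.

Isobaric: W = P ΔV = nR ΔT.
W = (1.76)(8.314)(116 − 267) = -2210 J.

W ≈ -2210 J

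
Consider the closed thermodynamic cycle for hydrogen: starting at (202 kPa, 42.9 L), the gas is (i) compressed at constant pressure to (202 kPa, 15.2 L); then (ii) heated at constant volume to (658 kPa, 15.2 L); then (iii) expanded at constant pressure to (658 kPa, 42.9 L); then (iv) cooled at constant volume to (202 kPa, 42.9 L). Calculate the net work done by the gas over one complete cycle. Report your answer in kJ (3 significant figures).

Constant-volume legs do no work.
W(i) = (202)(15.2 − 42.9) = -5595 J; W(iii) = (658)(42.9 − 15.2) = 18227 J.
W_net = -5595 + 18227 = 12631 J (the clockwise enclosed area).

W_net ≈ 12.6 kJ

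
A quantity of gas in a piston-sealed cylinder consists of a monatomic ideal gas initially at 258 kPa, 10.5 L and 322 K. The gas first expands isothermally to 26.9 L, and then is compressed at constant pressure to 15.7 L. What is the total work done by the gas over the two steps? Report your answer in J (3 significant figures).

Step 1 (isothermal): W = P₁V₁ ln(V₂/V₁) = (2709) ln(26.9/10.5) = 2548 J.
After step 1: P = 100.7 kPa, V = 26.9 L, T = 322 K.
Step 2 (isobaric): W = PΔV = (100.7 kPa)(15.7 − 26.9 L) = -1128 J.
W_total = 2548 − 1128 = 1421 J.

W_total ≈ 1420 J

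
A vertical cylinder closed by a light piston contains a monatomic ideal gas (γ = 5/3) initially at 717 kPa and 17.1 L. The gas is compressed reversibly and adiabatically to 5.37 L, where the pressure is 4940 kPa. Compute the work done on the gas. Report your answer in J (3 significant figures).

W ≈ 21400 J

Adiabatic: W = (P₁V₁ − P₂V₂)/(γ − 1) with γ = 5/3.
P₁V₁ = 12261 J, P₂V₂ = 26528 J.
W = (12261 − 26528) / 0.6667 = -21401 J.
Work on gas = −W_by = 21401 J.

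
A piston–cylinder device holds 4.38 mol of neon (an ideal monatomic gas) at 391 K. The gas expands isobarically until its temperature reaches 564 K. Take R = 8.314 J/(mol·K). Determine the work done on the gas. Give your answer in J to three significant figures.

W ≈ -6300 J

Isobaric: W = P ΔV = nR ΔT.
W = (4.38)(8.314)(564 − 391) = 6300 J.
Work on gas = −W_by = -6300 J.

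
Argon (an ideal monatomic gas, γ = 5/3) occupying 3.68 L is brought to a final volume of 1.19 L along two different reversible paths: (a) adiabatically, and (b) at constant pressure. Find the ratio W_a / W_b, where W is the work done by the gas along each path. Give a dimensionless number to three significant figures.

W_a / W_b ≈ 2.49

Path (a) adiabatic: W = P₁V₁(1 − (V₁/V₂)^(γ−1))/(γ−1) → W_a/(P₁V₁) = -1.684.
Path (b) isobaric: W = P₁(V₂ − V₁) → W_b/(P₁V₁) = -0.6766.
W_a / W_b = -1.684 / -0.6766 = 2.489.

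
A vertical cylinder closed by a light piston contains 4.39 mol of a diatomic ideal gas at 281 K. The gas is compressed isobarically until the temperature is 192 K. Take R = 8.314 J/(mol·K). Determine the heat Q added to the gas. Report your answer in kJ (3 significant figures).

Isobaric: W = nRΔT = (4.39)(8.314)(-89) = -3248 J.
ΔU = nCᵥΔT with Cᵥ = 5R/2: ΔU = (4.39)(20.79)(-89) = -8121 J.
Q = ΔU + W = -8121 − 3248 = -11369 J.

Q ≈ -11.4 kJ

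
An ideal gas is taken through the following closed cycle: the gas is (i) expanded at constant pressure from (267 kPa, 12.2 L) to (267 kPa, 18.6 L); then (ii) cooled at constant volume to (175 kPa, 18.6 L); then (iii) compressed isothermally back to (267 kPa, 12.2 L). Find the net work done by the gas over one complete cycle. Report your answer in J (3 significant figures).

Leg (i): W = PΔV = (267)(18.6 − 12.2) = 1709 J.
Leg (ii): W = 0.
Leg (iii): W = PᵢVᵢ ln(V_f/Vᵢ) = (3255) ln(12.2/18.6) = -1373 J.
W_net = 1709 − 1373 = 336.1 J.

W_net ≈ 336 J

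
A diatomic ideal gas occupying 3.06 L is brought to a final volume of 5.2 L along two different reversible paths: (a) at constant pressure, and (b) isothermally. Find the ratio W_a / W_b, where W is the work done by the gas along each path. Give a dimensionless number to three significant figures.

W_a / W_b ≈ 1.32

Path (a) isobaric: W = P₁(V₂ − V₁) → W_a/(P₁V₁) = 0.6993.
Path (b) isothermal: W = P₁V₁ ln(V₂/V₁) → W_b/(P₁V₁) = 0.5302.
W_a / W_b = 0.6993 / 0.5302 = 1.319.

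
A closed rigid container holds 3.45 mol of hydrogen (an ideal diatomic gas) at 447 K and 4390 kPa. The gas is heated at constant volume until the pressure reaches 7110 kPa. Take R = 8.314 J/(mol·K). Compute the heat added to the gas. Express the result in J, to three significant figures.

Constant volume ⇒ W = 0, so Q = ΔU = nCᵥΔT with Cᵥ = 5R/2 = 20.79 J/(mol·K).
At constant V, T₂/T₁ = P₂/P₁ ⇒ ΔT = T₁(P₂/P₁ − 1) = 447·(7110/4390 − 1) = 277 K.
ΔU = (3.45)(20.79)(277) = 19860 J.

Q ≈ 19900 J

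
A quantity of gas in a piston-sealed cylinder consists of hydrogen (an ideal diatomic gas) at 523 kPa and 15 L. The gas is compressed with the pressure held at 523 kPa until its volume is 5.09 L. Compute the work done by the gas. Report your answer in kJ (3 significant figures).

W ≈ -5.18 kJ

Isobaric: W = P ΔV.
W = (523 kPa)(5.09 − 15 L) = (523)(-9.91) = -5183 J.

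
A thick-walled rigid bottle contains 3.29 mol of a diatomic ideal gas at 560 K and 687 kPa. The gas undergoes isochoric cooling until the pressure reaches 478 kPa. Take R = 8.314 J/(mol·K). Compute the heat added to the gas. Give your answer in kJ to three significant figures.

Constant volume ⇒ W = 0, so Q = ΔU = nCᵥΔT with Cᵥ = 5R/2 = 20.79 J/(mol·K).
At constant V, T₂/T₁ = P₂/P₁ ⇒ ΔT = T₁(P₂/P₁ − 1) = 560·(478/687 − 1) = -170.4 K.
ΔU = (3.29)(20.79)(-170.4) = -11650 J.

Q ≈ -11.6 kJ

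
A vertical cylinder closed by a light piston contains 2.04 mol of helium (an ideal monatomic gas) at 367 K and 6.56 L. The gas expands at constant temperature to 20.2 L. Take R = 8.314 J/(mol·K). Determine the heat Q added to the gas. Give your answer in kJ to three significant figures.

Q ≈ 7.00 kJ

Isothermal ⇒ ΔU = 0, so Q = W = nRT ln(V₂/V₁).
Q = (2.04)(8.314)(367) ln(20.2/6.56) = 6225 × 1.125 = 7001 J.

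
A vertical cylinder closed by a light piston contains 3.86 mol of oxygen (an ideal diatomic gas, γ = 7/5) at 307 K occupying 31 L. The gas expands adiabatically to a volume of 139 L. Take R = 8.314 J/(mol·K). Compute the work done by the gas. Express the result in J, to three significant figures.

W ≈ 11100 J

Adiabatic: TV^(γ−1) = const with γ = 7/5.
T₂ = T₁ (V₁/V₂)^(γ−1) = 307 × (31/139)^0.4 = 307 × 0.5487 = 168.5 K.
W_by = nCᵥ(T₁ − T₂) = (3.86)(20.79)(307 − 168.5) = 11116 J.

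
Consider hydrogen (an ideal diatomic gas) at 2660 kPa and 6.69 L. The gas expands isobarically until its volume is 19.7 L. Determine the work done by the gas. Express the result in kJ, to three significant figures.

Isobaric: W = P ΔV.
W = (2660 kPa)(19.7 − 6.69 L) = (2660)(13.01) = 34607 J.

W ≈ 34.6 kJ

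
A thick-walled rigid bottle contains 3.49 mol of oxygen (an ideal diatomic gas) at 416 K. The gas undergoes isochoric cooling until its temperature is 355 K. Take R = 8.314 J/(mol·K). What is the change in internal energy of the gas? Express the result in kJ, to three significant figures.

Constant volume ⇒ W = 0, so Q = ΔU = nCᵥΔT with Cᵥ = 5R/2 = 20.79 J/(mol·K).
ΔU = (3.49)(20.79)(355 − 416) = -4425 J.

ΔU ≈ -4.42 kJ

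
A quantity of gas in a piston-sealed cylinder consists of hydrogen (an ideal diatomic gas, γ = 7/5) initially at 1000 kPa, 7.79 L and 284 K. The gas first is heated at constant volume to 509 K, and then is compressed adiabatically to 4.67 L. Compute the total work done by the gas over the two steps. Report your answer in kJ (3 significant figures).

Step 1 (isochoric): W = 0 (constant volume).
After step 1: P = 1792 kPa (V unchanged).
Step 2 (adiabatic): W = (P₁V₁ − P₂V₂)/(γ−1) = (13962 − 17133)/0.4 = -7928 J.
W_total = 0 − 7928 = -7928 J.

W_total ≈ -7.93 kJ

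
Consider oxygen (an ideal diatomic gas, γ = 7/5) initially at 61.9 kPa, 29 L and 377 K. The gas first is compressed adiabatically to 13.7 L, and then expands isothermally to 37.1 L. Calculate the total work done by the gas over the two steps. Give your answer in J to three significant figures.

W_total ≈ 844 J

Step 1 (adiabatic): W = (P₁V₁ − P₂V₂)/(γ−1) = (1795 − 2423)/0.4 = -1570 J.
After step 1: P = 176.9 kPa, V = 13.7 L, T = 508.9 K.
Step 2 (isothermal): W = P₁V₁ ln(V₂/V₁) = (2423) ln(37.1/13.7) = 2414 J.
W_total = -1570 + 2414 = 844 J.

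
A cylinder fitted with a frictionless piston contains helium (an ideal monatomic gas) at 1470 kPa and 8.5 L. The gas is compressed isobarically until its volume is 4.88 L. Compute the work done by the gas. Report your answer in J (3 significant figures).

Isobaric: W = P ΔV.
W = (1470 kPa)(4.88 − 8.5 L) = (1470)(-3.62) = -5321 J.

W ≈ -5320 J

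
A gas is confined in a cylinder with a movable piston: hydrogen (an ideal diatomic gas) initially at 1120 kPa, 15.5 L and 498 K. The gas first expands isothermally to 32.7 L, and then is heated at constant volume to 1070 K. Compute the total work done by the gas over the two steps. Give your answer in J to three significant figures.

W_total ≈ 13000 J

Step 1 (isothermal): W = P₁V₁ ln(V₂/V₁) = (17360) ln(32.7/15.5) = 12960 J.
Step 2 (isochoric): W = 0 (constant volume).
W_total = 12960 + 0 = 12960 J.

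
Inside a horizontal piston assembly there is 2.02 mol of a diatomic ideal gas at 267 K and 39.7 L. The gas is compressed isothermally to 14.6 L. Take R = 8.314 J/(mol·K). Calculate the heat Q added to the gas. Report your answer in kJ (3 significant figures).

Q ≈ -4.49 kJ

Isothermal ⇒ ΔU = 0, so Q = W = nRT ln(V₂/V₁).
Q = (2.02)(8.314)(267) ln(14.6/39.7) = 4484 × -1 = -4486 J.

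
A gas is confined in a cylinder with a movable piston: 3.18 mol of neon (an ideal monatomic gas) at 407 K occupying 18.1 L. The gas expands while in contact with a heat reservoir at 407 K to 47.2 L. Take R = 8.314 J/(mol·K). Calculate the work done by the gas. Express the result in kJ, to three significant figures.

Isothermal: W = nRT ln(V₂/V₁).
W = (3.18)(8.314)(407) × ln(47.2/18.1)
  = 10760 × 0.9585
W_by_gas = 10314 J.

W ≈ 10.3 kJ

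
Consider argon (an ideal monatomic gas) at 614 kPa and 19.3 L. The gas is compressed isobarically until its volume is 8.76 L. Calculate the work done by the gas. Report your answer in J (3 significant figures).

W ≈ -6470 J

Isobaric: W = P ΔV.
W = (614 kPa)(8.76 − 19.3 L) = (614)(-10.54) = -6472 J.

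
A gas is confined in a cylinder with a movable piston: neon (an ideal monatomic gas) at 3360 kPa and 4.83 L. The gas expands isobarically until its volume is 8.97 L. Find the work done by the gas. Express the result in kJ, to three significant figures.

W ≈ 13.9 kJ

Isobaric: W = P ΔV.
W = (3360 kPa)(8.97 − 4.83 L) = (3360)(4.14) = 13910 J.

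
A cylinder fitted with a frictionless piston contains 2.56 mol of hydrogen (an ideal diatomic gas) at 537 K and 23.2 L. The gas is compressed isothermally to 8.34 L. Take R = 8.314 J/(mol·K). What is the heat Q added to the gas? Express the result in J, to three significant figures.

Q ≈ -11700 J

Isothermal ⇒ ΔU = 0, so Q = W = nRT ln(V₂/V₁).
Q = (2.56)(8.314)(537) ln(8.34/23.2) = 11429 × -1.023 = -11693 J.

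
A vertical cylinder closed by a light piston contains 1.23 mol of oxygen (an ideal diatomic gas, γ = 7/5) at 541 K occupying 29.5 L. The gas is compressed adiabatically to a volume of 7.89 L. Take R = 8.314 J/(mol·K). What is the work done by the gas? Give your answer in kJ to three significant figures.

Adiabatic: TV^(γ−1) = const with γ = 7/5.
T₂ = T₁ (V₁/V₂)^(γ−1) = 541 × (29.5/7.89)^0.4 = 541 × 1.695 = 916.8 K.
W_by = nCᵥ(T₁ − T₂) = (1.23)(20.79)(541 − 916.8) = -9609 J.

W ≈ -9.61 kJ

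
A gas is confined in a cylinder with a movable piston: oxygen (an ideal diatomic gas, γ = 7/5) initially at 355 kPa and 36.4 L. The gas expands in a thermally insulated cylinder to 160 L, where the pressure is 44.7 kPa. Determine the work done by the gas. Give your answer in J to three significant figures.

Adiabatic: W = (P₁V₁ − P₂V₂)/(γ − 1) with γ = 7/5.
P₁V₁ = 12922 J, P₂V₂ = 7152 J.
W = (12922 − 7152) / 0.4 = 14425 J.

W ≈ 14400 J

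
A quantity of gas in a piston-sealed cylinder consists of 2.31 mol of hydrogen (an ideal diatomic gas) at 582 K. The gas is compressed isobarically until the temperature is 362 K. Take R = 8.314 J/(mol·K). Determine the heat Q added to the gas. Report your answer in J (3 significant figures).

Isobaric: W = nRΔT = (2.31)(8.314)(-220) = -4225 J.
ΔU = nCᵥΔT with Cᵥ = 5R/2: ΔU = (2.31)(20.79)(-220) = -10563 J.
Q = ΔU + W = -10563 − 4225 = -14788 J.

Q ≈ -14800 J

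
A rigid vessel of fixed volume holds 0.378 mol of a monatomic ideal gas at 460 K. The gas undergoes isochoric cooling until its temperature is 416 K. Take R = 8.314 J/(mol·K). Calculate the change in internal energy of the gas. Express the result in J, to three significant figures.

ΔU ≈ -207 J

Constant volume ⇒ W = 0, so Q = ΔU = nCᵥΔT with Cᵥ = 3R/2 = 12.47 J/(mol·K).
ΔU = (0.378)(12.47)(416 − 460) = -207.4 J.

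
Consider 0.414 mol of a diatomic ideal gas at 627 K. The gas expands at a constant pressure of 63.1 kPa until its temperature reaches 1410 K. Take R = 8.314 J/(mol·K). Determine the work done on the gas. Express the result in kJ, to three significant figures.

Isobaric: W = P ΔV = nR ΔT.
W = (0.414)(8.314)(1410 − 627) = 2695 J.
Work on gas = −W_by = -2695 J.

W ≈ -2.70 kJ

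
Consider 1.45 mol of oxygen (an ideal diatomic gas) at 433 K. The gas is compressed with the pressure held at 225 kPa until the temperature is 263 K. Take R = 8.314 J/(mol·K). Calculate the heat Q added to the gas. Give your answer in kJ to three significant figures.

Isobaric: W = nRΔT = (1.45)(8.314)(-170) = -2049 J.
ΔU = nCᵥΔT with Cᵥ = 5R/2: ΔU = (1.45)(20.79)(-170) = -5124 J.
Q = ΔU + W = -5124 − 2049 = -7173 J.

Q ≈ -7.17 kJ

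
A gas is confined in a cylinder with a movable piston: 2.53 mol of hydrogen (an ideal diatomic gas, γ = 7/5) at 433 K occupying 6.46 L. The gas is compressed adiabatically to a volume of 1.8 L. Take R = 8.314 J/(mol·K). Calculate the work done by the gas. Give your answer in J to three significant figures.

W ≈ -15200 J

Adiabatic: TV^(γ−1) = const with γ = 7/5.
T₂ = T₁ (V₁/V₂)^(γ−1) = 433 × (6.46/1.8)^0.4 = 433 × 1.667 = 721.9 K.
W_by = nCᵥ(T₁ − T₂) = (2.53)(20.79)(433 − 721.9) = -15192 J.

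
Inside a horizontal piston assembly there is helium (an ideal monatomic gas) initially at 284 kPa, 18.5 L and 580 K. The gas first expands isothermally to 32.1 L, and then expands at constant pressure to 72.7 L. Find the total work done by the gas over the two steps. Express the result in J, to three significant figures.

W_total ≈ 9540 J

Step 1 (isothermal): W = P₁V₁ ln(V₂/V₁) = (5254) ln(32.1/18.5) = 2895 J.
After step 1: P = 163.7 kPa, V = 32.1 L, T = 580 K.
Step 2 (isobaric): W = PΔV = (163.7 kPa)(72.7 − 32.1 L) = 6645 J.
W_total = 2895 + 6645 = 9541 J.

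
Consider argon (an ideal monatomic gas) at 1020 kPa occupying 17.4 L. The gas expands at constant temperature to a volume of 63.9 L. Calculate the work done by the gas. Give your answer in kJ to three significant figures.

Isothermal: W = nRT ln(V₂/V₁) = P₁V₁ ln(V₂/V₁).
P₁V₁ = (1020 kPa)(17.4 L) = 17748 J.
W = 17748 × ln(63.9/17.4) = 17748 × 1.301
W_by_gas = 23087 J.

W ≈ 23.1 kJ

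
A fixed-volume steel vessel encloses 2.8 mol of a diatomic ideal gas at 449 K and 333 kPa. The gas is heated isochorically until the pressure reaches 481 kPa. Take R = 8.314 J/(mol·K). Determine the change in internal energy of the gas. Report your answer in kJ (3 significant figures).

ΔU ≈ 11.6 kJ

Constant volume ⇒ W = 0, so Q = ΔU = nCᵥΔT with Cᵥ = 5R/2 = 20.79 J/(mol·K).
At constant V, T₂/T₁ = P₂/P₁ ⇒ ΔT = T₁(P₂/P₁ − 1) = 449·(481/333 − 1) = 199.6 K.
ΔU = (2.8)(20.79)(199.6) = 11614 J.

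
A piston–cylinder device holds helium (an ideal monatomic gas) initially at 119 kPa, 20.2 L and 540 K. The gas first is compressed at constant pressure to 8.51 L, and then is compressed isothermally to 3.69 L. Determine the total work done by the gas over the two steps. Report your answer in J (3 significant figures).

Step 1 (isobaric): W = PΔV = (119 kPa)(8.51 − 20.2 L) = -1391 J.
After step 1: P = 119 kPa, V = 8.51 L, T = 227.5 K.
Step 2 (isothermal): W = P₁V₁ ln(V₂/V₁) = (1013) ln(3.69/8.51) = -846.2 J.
W_total = -1391 − 846.2 = -2237 J.

W_total ≈ -2240 J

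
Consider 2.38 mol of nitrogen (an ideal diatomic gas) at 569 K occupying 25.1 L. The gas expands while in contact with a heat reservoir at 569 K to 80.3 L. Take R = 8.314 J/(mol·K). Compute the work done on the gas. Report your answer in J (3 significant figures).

Isothermal: W = nRT ln(V₂/V₁).
W = (2.38)(8.314)(569) × ln(80.3/25.1)
  = 11259 × 1.163
W_by_gas = 13093 J; work on gas = −W_by = -13093 J.

W ≈ -13100 J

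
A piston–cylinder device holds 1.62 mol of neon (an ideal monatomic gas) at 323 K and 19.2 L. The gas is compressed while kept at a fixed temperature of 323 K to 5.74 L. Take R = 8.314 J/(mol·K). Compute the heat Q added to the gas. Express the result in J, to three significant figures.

Q ≈ -5250 J

Isothermal ⇒ ΔU = 0, so Q = W = nRT ln(V₂/V₁).
Q = (1.62)(8.314)(323) ln(5.74/19.2) = 4350 × -1.207 = -5253 J.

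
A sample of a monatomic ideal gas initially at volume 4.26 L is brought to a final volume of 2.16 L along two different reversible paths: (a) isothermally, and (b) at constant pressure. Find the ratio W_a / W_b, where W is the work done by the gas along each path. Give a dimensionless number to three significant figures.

Path (a) isothermal: W = P₁V₁ ln(V₂/V₁) → W_a/(P₁V₁) = -0.6792.
Path (b) isobaric: W = P₁(V₂ − V₁) → W_b/(P₁V₁) = -0.493.
W_a / W_b = -0.6792 / -0.493 = 1.378.

W_a / W_b ≈ 1.38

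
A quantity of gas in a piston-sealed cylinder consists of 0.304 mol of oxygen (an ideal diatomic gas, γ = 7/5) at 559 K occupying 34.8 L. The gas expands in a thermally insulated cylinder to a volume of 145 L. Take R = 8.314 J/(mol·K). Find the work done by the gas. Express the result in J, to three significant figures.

Adiabatic: TV^(γ−1) = const with γ = 7/5.
T₂ = T₁ (V₁/V₂)^(γ−1) = 559 × (34.8/145)^0.4 = 559 × 0.565 = 315.9 K.
W_by = nCᵥ(T₁ − T₂) = (0.304)(20.79)(559 − 315.9) = 1536 J.

W ≈ 1540 J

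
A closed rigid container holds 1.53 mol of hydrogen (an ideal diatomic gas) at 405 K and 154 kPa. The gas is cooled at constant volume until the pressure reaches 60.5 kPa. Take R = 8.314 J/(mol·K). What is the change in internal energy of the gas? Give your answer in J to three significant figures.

Constant volume ⇒ W = 0, so Q = ΔU = nCᵥΔT with Cᵥ = 5R/2 = 20.79 J/(mol·K).
At constant V, T₂/T₁ = P₂/P₁ ⇒ ΔT = T₁(P₂/P₁ − 1) = 405·(60.5/154 − 1) = -245.9 K.
ΔU = (1.53)(20.79)(-245.9) = -7820 J.

ΔU ≈ -7820 J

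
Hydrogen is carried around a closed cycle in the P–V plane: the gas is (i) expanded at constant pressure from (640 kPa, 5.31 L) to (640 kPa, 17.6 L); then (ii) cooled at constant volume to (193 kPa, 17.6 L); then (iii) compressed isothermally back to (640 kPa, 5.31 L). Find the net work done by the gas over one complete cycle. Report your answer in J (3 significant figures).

Leg (i): W = PΔV = (640)(17.6 − 5.31) = 7866 J.
Leg (ii): W = 0.
Leg (iii): W = PᵢVᵢ ln(V_f/Vᵢ) = (3397) ln(5.31/17.6) = -4070 J.
W_net = 7866 − 4070 = 3795 J.

W_net ≈ 3800 J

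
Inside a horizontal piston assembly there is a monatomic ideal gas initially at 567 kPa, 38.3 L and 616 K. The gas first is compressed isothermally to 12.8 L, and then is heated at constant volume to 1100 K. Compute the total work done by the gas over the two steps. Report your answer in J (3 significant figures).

Step 1 (isothermal): W = P₁V₁ ln(V₂/V₁) = (21716) ln(12.8/38.3) = -23801 J.
Step 2 (isochoric): W = 0 (constant volume).
W_total = -23801 + 0 = -23801 J.

W_total ≈ -23800 J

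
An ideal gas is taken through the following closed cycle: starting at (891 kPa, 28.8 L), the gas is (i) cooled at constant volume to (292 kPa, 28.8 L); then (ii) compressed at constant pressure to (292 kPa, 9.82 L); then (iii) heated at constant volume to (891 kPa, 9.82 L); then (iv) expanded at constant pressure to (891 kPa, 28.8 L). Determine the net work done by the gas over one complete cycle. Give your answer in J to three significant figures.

Constant-volume legs do no work.
W(ii) = (292)(9.82 − 28.8) = -5542 J; W(iv) = (891)(28.8 − 9.82) = 16911 J.
W_net = -5542 + 16911 = 11369 J (the clockwise enclosed area).

W_net ≈ 11400 J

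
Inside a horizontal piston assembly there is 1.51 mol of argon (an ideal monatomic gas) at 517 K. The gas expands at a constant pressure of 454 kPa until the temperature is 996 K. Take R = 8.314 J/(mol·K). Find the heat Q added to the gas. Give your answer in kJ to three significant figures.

Isobaric: W = nRΔT = (1.51)(8.314)(479) = 6013 J.
ΔU = nCᵥΔT with Cᵥ = 3R/2: ΔU = (1.51)(12.47)(479) = 9020 J.
Q = ΔU + W = 9020 + 6013 = 15034 J.

Q ≈ 15.0 kJ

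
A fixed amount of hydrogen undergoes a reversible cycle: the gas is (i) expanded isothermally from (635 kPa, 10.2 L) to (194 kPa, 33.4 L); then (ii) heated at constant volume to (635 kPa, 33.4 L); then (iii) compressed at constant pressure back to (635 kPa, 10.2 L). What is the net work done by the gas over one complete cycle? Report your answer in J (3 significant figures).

W_net ≈ -7050 J

Leg (i): W = PᵢVᵢ ln(V_f/Vᵢ) = (6477) ln(33.4/10.2) = 7683 J.
Leg (ii): W = 0.
Leg (iii): W = PΔV = (635)(10.2 − 33.4) = -14732 J.
W_net = 7683 − 14732 = -7049 J.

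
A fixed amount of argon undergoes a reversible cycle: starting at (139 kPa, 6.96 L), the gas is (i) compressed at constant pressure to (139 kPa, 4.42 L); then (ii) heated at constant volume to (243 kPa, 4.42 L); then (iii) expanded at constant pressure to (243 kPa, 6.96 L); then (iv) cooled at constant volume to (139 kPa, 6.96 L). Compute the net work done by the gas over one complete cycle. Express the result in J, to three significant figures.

W_net ≈ 264 J

Constant-volume legs do no work.
W(i) = (139)(4.42 − 6.96) = -353.1 J; W(iii) = (243)(6.96 − 4.42) = 617.2 J.
W_net = -353.1 + 617.2 = 264.2 J (the clockwise enclosed area).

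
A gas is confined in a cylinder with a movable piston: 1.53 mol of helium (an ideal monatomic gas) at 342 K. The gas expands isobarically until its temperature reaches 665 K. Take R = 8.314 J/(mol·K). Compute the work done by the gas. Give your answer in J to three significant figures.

W ≈ 4110 J

Isobaric: W = P ΔV = nR ΔT.
W = (1.53)(8.314)(665 − 342) = 4109 J.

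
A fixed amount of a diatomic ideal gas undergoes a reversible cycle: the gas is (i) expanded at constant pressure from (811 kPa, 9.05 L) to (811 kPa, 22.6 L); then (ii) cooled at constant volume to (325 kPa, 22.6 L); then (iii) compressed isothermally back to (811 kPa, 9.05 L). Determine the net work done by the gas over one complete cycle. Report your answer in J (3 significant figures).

Leg (i): W = PΔV = (811)(22.6 − 9.05) = 10989 J.
Leg (ii): W = 0.
Leg (iii): W = PᵢVᵢ ln(V_f/Vᵢ) = (7345) ln(9.05/22.6) = -6722 J.
W_net = 10989 − 6722 = 4267 J.

W_net ≈ 4270 J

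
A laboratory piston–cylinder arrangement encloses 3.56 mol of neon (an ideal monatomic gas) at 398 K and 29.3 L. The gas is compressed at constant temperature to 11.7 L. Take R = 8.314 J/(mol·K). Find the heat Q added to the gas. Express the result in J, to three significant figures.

Isothermal ⇒ ΔU = 0, so Q = W = nRT ln(V₂/V₁).
Q = (3.56)(8.314)(398) ln(11.7/29.3) = 11780 × -0.918 = -10814 J.

Q ≈ -10800 J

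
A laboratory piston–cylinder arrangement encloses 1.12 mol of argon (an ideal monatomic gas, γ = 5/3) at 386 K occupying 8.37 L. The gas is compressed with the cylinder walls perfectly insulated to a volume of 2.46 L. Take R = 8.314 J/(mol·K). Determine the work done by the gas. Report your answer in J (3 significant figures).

W ≈ -6800 J

Adiabatic: TV^(γ−1) = const with γ = 5/3.
T₂ = T₁ (V₁/V₂)^(γ−1) = 386 × (8.37/2.46)^0.667 = 386 × 2.262 = 873.2 K.
W_by = nCᵥ(T₁ − T₂) = (1.12)(12.47)(386 − 873.2) = -6805 J.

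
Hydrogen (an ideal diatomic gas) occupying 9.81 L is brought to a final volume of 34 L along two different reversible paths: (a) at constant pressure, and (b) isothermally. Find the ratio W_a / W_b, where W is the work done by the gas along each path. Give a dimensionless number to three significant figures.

W_a / W_b ≈ 1.98

Path (a) isobaric: W = P₁(V₂ − V₁) → W_a/(P₁V₁) = 2.466.
Path (b) isothermal: W = P₁V₁ ln(V₂/V₁) → W_b/(P₁V₁) = 1.243.
W_a / W_b = 2.466 / 1.243 = 1.984.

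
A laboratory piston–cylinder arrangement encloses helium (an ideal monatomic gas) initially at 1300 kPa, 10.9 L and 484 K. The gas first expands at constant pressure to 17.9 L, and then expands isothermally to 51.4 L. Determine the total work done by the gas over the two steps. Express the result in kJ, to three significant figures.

W_total ≈ 33.6 kJ

Step 1 (isobaric): W = PΔV = (1300 kPa)(17.9 − 10.9 L) = 9100 J.
After step 1: P = 1300 kPa, V = 17.9 L, T = 794.8 K.
Step 2 (isothermal): W = P₁V₁ ln(V₂/V₁) = (23270) ln(51.4/17.9) = 24546 J.
W_total = 9100 + 24546 = 33646 J.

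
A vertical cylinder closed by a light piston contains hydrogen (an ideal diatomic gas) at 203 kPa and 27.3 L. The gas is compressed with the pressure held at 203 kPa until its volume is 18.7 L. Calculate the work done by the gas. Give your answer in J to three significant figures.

Isobaric: W = P ΔV.
W = (203 kPa)(18.7 − 27.3 L) = (203)(-8.6) = -1746 J.

W ≈ -1750 J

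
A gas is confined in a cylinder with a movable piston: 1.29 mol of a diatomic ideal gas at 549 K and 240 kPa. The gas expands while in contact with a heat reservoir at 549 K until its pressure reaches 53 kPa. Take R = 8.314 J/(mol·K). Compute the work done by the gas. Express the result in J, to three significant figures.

W ≈ 8890 J

Isothermal process: W = nRT ln(V₂/V₁) = nRT ln(P₁/P₂).
W = (1.29)(8.314)(549) × ln(240/53)
  = 5888 × ln(4.528) = 5888 × 1.51
W_by_gas = 8893 J.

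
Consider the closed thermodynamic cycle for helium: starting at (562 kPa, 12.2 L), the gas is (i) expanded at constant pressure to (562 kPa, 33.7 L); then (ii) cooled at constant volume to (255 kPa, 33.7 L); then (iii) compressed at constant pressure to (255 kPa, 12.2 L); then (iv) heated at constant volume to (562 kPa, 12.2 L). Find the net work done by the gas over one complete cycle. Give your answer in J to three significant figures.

W_net ≈ 6600 J

Constant-volume legs do no work.
W(i) = (562)(33.7 − 12.2) = 12083 J; W(iii) = (255)(12.2 − 33.7) = -5483 J.
W_net = 12083 − 5483 = 6601 J (the clockwise enclosed area).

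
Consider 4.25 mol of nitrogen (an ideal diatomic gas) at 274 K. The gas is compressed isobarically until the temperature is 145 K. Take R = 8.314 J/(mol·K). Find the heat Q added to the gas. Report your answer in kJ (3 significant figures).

Q ≈ -16.0 kJ

Isobaric: W = nRΔT = (4.25)(8.314)(-129) = -4558 J.
ΔU = nCᵥΔT with Cᵥ = 5R/2: ΔU = (4.25)(20.79)(-129) = -11395 J.
Q = ΔU + W = -11395 − 4558 = -15954 J.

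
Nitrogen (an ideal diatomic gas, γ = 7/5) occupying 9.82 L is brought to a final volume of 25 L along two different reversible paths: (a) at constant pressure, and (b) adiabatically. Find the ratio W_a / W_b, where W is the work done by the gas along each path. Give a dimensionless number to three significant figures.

Path (a) isobaric: W = P₁(V₂ − V₁) → W_a/(P₁V₁) = 1.546.
Path (b) adiabatic: W = P₁V₁(1 − (V₁/V₂)^(γ−1))/(γ−1) → W_b/(P₁V₁) = 0.7797.
W_a / W_b = 1.546 / 0.7797 = 1.983.

W_a / W_b ≈ 1.98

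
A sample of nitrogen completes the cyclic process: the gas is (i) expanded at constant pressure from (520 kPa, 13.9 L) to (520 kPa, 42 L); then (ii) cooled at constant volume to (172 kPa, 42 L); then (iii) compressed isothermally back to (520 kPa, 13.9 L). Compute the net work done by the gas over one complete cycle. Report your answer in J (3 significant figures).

Leg (i): W = PΔV = (520)(42 − 13.9) = 14612 J.
Leg (ii): W = 0.
Leg (iii): W = PᵢVᵢ ln(V_f/Vᵢ) = (7224) ln(13.9/42) = -7988 J.
W_net = 14612 − 7988 = 6624 J.

W_net ≈ 6620 J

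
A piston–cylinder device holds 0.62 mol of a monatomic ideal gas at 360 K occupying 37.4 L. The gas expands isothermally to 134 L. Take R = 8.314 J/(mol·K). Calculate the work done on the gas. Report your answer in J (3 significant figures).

Isothermal: W = nRT ln(V₂/V₁).
W = (0.62)(8.314)(360) × ln(134/37.4)
  = 1856 × 1.276
W_by_gas = 2368 J; work on gas = −W_by = -2368 J.

W ≈ -2370 J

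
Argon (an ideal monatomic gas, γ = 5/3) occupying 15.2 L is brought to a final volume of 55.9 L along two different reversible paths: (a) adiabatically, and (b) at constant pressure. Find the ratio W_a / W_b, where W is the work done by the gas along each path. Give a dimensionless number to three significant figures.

Path (a) adiabatic: W = P₁V₁(1 − (V₁/V₂)^(γ−1))/(γ−1) → W_a/(P₁V₁) = 0.8704.
Path (b) isobaric: W = P₁(V₂ − V₁) → W_b/(P₁V₁) = 2.678.
W_a / W_b = 0.8704 / 2.678 = 0.3251.

W_a / W_b ≈ 0.325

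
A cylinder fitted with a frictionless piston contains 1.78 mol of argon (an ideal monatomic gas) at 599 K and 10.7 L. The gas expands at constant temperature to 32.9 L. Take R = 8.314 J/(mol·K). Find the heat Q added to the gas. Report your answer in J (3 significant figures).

Isothermal ⇒ ΔU = 0, so Q = W = nRT ln(V₂/V₁).
Q = (1.78)(8.314)(599) ln(32.9/10.7) = 8865 × 1.123 = 9957 J.

Q ≈ 9960 J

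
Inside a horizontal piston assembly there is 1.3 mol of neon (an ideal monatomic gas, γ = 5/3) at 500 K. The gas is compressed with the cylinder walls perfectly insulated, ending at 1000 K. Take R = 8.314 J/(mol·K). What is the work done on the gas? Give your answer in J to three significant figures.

Adiabatic ⇒ Q = 0, so W_by = −ΔU = nCᵥ(T₁ − T₂).
Cᵥ = 3R/2 = 12.47 J/(mol·K).
W = (1.3)(12.47)(500 − 1000) = -8106 J.
Work on gas = −W_by = 8106 J.

W ≈ 8110 J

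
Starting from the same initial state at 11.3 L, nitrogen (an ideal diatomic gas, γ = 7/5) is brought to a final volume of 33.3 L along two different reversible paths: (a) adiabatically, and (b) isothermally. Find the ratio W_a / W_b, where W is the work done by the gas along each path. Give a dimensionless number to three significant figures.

W_a / W_b ≈ 0.812

Path (a) adiabatic: W = P₁V₁(1 − (V₁/V₂)^(γ−1))/(γ−1) → W_a/(P₁V₁) = 0.8775.
Path (b) isothermal: W = P₁V₁ ln(V₂/V₁) → W_b/(P₁V₁) = 1.081.
W_a / W_b = 0.8775 / 1.081 = 0.8119.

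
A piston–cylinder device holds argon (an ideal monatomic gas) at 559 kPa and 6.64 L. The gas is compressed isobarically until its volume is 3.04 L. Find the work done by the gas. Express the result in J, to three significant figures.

W ≈ -2010 J

Isobaric: W = P ΔV.
W = (559 kPa)(3.04 − 6.64 L) = (559)(-3.6) = -2012 J.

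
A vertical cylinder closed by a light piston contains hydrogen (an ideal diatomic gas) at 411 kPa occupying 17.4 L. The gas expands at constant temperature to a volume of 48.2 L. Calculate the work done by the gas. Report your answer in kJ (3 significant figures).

Isothermal: W = nRT ln(V₂/V₁) = P₁V₁ ln(V₂/V₁).
P₁V₁ = (411 kPa)(17.4 L) = 7151 J.
W = 7151 × ln(48.2/17.4) = 7151 × 1.019
W_by_gas = 7286 J.

W ≈ 7.29 kJ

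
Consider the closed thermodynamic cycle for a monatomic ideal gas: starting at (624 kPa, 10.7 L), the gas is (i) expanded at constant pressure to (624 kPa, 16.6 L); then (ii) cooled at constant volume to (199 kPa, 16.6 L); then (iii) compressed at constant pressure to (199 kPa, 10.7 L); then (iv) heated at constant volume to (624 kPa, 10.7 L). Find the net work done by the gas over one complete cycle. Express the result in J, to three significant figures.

Constant-volume legs do no work.
W(i) = (624)(16.6 − 10.7) = 3682 J; W(iii) = (199)(10.7 − 16.6) = -1174 J.
W_net = 3682 − 1174 = 2508 J (the clockwise enclosed area).

W_net ≈ 2510 J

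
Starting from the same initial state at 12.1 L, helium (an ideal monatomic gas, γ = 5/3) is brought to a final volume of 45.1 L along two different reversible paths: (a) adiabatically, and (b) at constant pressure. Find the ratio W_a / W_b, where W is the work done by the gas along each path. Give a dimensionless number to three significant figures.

W_a / W_b ≈ 0.321

Path (a) adiabatic: W = P₁V₁(1 − (V₁/V₂)^(γ−1))/(γ−1) → W_a/(P₁V₁) = 0.876.
Path (b) isobaric: W = P₁(V₂ − V₁) → W_b/(P₁V₁) = 2.727.
W_a / W_b = 0.876 / 2.727 = 0.3212.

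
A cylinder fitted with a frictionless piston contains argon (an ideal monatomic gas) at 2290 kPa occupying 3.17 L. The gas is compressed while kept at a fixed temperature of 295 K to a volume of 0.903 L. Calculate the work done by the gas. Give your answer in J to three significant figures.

W ≈ -9120 J

Isothermal: W = nRT ln(V₂/V₁) = P₁V₁ ln(V₂/V₁).
P₁V₁ = (2290 kPa)(3.17 L) = 7259 J.
W = 7259 × ln(0.903/3.17) = 7259 × -1.256
W_by_gas = -9116 J.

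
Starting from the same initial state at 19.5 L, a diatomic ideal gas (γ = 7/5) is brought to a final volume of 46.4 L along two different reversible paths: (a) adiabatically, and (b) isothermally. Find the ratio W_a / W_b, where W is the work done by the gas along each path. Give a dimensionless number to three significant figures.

W_a / W_b ≈ 0.845

Path (a) adiabatic: W = P₁V₁(1 − (V₁/V₂)^(γ−1))/(γ−1) → W_a/(P₁V₁) = 0.7326.
Path (b) isothermal: W = P₁V₁ ln(V₂/V₁) → W_b/(P₁V₁) = 0.8669.
W_a / W_b = 0.7326 / 0.8669 = 0.845.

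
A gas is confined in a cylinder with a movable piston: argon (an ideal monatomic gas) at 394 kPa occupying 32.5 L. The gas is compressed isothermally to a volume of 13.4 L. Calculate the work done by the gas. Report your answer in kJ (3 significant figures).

Isothermal: W = nRT ln(V₂/V₁) = P₁V₁ ln(V₂/V₁).
P₁V₁ = (394 kPa)(32.5 L) = 12805 J.
W = 12805 × ln(13.4/32.5) = 12805 × -0.886
W_by_gas = -11345 J.

W ≈ -11.3 kJ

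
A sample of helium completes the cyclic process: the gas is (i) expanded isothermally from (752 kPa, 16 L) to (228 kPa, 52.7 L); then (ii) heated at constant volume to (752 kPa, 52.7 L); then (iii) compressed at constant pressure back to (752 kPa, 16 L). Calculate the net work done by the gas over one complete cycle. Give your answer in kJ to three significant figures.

W_net ≈ -13.3 kJ

Leg (i): W = PᵢVᵢ ln(V_f/Vᵢ) = (12032) ln(52.7/16) = 14342 J.
Leg (ii): W = 0.
Leg (iii): W = PΔV = (752)(16 − 52.7) = -27598 J.
W_net = 14342 − 27598 = -13256 J.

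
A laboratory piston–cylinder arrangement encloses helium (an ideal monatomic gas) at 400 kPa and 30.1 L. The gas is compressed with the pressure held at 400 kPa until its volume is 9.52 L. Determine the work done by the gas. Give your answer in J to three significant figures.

Isobaric: W = P ΔV.
W = (400 kPa)(9.52 − 30.1 L) = (400)(-20.58) = -8232 J.

W ≈ -8230 J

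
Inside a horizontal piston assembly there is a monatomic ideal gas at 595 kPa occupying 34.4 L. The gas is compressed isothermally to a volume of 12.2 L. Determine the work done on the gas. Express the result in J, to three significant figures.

W ≈ 21200 J

Isothermal: W = nRT ln(V₂/V₁) = P₁V₁ ln(V₂/V₁).
P₁V₁ = (595 kPa)(34.4 L) = 20468 J.
W = 20468 × ln(12.2/34.4) = 20468 × -1.037
W_by_gas = -21218 J; work on gas = −W_by = 21218 J.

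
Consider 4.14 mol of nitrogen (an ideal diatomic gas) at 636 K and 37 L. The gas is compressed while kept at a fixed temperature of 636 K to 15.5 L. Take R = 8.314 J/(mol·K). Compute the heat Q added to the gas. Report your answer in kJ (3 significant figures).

Isothermal ⇒ ΔU = 0, so Q = W = nRT ln(V₂/V₁).
Q = (4.14)(8.314)(636) ln(15.5/37) = 21891 × -0.8701 = -19047 J.

Q ≈ -19.0 kJ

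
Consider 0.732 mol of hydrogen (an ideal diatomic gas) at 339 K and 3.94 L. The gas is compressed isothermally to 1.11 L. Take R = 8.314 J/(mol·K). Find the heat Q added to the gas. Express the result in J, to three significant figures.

Isothermal ⇒ ΔU = 0, so Q = W = nRT ln(V₂/V₁).
Q = (0.732)(8.314)(339) ln(1.11/3.94) = 2063 × -1.267 = -2614 J.

Q ≈ -2610 J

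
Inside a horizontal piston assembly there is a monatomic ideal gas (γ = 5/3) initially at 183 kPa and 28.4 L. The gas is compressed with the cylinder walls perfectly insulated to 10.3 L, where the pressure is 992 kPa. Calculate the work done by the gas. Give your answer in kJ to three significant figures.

Adiabatic: W = (P₁V₁ − P₂V₂)/(γ − 1) with γ = 5/3.
P₁V₁ = 5197 J, P₂V₂ = 10218 J.
W = (5197 − 10218) / 0.6667 = -7531 J.

W ≈ -7.53 kJ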